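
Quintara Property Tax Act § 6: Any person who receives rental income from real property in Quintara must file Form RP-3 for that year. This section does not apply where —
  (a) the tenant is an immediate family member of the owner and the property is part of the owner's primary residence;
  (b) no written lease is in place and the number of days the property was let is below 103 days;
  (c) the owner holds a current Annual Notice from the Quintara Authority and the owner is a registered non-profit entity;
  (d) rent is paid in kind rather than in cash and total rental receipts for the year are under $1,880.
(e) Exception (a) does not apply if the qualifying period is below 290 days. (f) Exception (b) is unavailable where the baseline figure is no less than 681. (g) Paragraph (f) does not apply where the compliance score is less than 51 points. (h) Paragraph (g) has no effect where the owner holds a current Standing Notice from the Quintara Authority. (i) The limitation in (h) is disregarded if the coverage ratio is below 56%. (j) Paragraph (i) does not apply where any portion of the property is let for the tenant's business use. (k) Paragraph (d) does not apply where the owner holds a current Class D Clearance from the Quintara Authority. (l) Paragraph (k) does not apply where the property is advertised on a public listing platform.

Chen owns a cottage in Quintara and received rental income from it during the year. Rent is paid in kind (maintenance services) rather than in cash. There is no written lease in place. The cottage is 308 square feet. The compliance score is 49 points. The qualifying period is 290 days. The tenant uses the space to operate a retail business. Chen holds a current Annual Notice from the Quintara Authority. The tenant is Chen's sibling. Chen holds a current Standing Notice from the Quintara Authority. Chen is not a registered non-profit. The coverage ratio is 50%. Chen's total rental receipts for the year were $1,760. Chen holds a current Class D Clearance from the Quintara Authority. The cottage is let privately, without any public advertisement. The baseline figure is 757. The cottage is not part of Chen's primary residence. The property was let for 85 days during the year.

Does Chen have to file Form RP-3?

Exception (a) requires that the property is part of the owner's primary residence; but the cottage is not part of the primary residence, so (a) is unavailable.
Exception (b)'s conditions are all satisfied: there is no written lease; the number of days the property was let is 85 days, below the 103 days limit. Turning to paragraphs (f)–(j): (f) operates — the baseline figure is 757, meeting the 681 threshold. (g) is triggered (the compliance score is 49 points, less than the 51 points limit), but yields to (h): (h) applies — a current Standing Notice is held. (i) is triggered (the coverage ratio is 50%, below the 56% limit), but is overridden by (j): (j) is triggered — the space is let for business use. (b) is therefore removed.
Exception (c) fails — Chen is not a registered non-profit.
Exception (d)'s conditions are all satisfied: rent is paid in kind; total rental receipts for the year are $1,760, under the $1,880 limit. But applying paragraphs (k)–(l): (k) is engaged — a current Class D Clearance is held. (l), which would lift (k), is inapplicable — the property is let privately without advertisement. Exception (d) does not apply.
Every exception is unavailable, so the rule governs.

Yes — Chen must file Form RP-3.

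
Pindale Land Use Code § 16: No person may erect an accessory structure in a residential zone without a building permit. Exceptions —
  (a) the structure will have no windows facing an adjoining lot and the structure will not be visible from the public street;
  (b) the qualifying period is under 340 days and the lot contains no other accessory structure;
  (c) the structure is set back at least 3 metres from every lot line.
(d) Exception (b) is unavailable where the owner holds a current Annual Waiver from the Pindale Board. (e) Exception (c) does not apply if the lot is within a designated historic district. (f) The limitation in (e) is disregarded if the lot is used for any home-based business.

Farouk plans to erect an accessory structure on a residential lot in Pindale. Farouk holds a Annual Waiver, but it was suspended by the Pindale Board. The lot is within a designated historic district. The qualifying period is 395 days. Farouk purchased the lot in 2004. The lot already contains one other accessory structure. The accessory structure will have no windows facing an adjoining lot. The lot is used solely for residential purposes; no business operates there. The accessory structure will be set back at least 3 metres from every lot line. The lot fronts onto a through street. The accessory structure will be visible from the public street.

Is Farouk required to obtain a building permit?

Exception (a) requires that the structure will not be visible from the public street; but the structure will be visible from the street, so (a) is unavailable.
Exception (b) does not apply: the qualifying period is 395 days, not under 340 days.
Exception (c): the setback is at least 3 m on every side — every condition holds. However, paragraphs (e)–(f) must be considered: (e) operates against (c): the lot is in a historic district. (f), which would lift (e), is inapplicable — the lot is solely residential. So (c) is unavailable.
None of the exceptions is available; § 16 applies in full.

Yes — Farouk must obtain a building permit.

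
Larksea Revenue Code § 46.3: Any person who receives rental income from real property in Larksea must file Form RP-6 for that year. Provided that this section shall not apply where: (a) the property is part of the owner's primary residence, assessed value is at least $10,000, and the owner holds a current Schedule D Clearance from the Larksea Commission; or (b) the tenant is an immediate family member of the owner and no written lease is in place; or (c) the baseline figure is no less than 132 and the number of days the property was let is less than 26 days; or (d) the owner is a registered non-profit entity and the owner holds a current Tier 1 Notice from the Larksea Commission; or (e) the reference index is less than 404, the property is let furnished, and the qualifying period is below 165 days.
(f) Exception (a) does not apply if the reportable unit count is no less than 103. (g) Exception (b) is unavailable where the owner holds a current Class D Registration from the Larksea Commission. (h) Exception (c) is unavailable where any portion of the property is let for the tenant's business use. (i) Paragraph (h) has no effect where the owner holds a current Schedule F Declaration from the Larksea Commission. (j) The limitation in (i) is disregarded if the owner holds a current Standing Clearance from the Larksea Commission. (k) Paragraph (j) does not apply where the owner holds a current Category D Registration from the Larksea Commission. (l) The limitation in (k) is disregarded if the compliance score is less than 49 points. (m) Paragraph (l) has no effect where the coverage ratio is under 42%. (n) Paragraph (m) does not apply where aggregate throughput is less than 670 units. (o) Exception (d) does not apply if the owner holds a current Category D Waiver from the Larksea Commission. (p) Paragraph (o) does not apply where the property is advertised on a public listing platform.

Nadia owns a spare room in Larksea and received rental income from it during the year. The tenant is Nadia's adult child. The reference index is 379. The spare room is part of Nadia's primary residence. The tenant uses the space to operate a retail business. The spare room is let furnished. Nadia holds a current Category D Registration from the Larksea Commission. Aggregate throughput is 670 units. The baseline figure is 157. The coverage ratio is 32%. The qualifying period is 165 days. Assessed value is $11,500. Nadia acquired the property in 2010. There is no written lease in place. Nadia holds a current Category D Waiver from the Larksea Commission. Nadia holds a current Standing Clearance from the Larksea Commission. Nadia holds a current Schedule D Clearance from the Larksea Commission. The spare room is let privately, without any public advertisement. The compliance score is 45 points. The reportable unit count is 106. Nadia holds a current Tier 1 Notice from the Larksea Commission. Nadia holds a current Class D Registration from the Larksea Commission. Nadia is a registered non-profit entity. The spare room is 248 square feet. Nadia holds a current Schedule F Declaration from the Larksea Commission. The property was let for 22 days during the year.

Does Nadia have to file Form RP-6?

Exception (a): the spare room is part of the primary residence; assessed value is $11,500, meeting the $10,000 threshold; a current Schedule D Clearance is held — every condition holds. But: (f) operates against (a): the reportable unit count is 106, meeting the 103 threshold. So (a) is unavailable.
All of (b)'s requirements are met (the tenant is an immediate family member; there is no written lease). Turning to paragraph (g): (g) operates — a current Class D Registration is held. So (b) is unavailable.
Exception (c)'s conditions are all satisfied: the baseline figure is 157, meeting the 132 threshold; the number of days the property was let is 22 days, less than the 26 days limit. As to paragraphs (h)–(n): (h) operates (the space is let for business use), but yields to (i): (i) operates against (h): a current Schedule F Declaration is held. (j) is engaged (a current Standing Clearance is held), but is itself disapplied by (k): (k) operates against (j): a current Category D Registration is held. (l) is triggered (the compliance score is 45 points, less than the 49 points limit), but is itself disapplied by (m): (m) operates against (l): the coverage ratio is 32%, under the 42% limit. (n) does not operate here (aggregate throughput is 670 units, not less than 670 units), so (m) stands. Exception (c) stands.
Exception (d): Nadia is a registered non-profit; a current Tier 1 Notice is held — every condition holds. Turning to paragraphs (o)–(p): (o) operates — a current Category D Waiver is held. (p), which would lift (o), does not operate here — the property is let privately without advertisement. So (d) is unavailable.
Exception (e) requires that the qualifying period is below 165 days; but the qualifying period is 165 days, not below 165 days, so (e) is unavailable.

No — exception (c) applies; Nadia is not required to file Form RP-6.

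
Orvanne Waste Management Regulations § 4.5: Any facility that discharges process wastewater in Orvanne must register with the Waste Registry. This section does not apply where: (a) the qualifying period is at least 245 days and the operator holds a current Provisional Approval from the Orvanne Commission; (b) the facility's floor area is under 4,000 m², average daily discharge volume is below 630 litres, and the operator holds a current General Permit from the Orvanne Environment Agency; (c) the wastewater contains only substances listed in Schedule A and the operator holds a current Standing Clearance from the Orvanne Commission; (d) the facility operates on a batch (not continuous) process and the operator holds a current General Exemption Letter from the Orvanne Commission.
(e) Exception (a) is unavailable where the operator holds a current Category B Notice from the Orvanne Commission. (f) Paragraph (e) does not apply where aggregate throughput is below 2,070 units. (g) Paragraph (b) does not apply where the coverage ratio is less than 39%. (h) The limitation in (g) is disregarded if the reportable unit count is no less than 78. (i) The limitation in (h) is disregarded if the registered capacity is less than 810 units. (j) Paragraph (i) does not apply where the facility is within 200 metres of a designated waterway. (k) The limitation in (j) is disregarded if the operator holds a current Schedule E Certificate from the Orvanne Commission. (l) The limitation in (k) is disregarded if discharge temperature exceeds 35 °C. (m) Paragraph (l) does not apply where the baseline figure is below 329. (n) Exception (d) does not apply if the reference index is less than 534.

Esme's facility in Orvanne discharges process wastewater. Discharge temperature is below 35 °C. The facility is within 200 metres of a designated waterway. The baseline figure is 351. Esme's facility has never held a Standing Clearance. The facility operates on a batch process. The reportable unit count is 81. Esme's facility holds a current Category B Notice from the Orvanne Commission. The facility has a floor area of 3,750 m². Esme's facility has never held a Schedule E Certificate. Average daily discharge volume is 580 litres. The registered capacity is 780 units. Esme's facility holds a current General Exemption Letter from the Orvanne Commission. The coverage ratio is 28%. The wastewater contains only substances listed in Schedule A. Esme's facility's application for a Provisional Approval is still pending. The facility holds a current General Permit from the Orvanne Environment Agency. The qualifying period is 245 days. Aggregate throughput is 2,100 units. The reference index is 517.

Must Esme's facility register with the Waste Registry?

No — exception (b) applies; Esme's facility is not required to register with the Waste Registry.

Exception (a) fails — there is no Provisional Approval in force.
Exception (b) is satisfied on its face — the facility's floor area is 3,750 m², under the 4,000 m² limit; average daily discharge volume is 580 litres, below the 630 litres limit; a current General Permit is held. Under paragraphs (g)–(m): (g) would limit (b) — the coverage ratio is 28%, less than the 39% limit — but (h) sets (g) aside: (h) operates against (g): the reportable unit count is 81, meeting the 78 threshold. (i) is engaged (the registered capacity is 780 units, less than the 810 units limit), but is set aside by (j): (j) operates against (i): the facility is within 200 m of a designated waterway. (k) does not operate here (the Schedule E Certificate is not current), so (j) stands. (b) remains available.
Exception (c) does not apply: no current Standing Clearance is held.
Exception (d) is satisfied on its face — the facility operates on a batch process; a current General Exemption Letter is held. Turning to paragraph (n): (n) operates — the reference index is 517, less than the 534 limit. So (d) is unavailable.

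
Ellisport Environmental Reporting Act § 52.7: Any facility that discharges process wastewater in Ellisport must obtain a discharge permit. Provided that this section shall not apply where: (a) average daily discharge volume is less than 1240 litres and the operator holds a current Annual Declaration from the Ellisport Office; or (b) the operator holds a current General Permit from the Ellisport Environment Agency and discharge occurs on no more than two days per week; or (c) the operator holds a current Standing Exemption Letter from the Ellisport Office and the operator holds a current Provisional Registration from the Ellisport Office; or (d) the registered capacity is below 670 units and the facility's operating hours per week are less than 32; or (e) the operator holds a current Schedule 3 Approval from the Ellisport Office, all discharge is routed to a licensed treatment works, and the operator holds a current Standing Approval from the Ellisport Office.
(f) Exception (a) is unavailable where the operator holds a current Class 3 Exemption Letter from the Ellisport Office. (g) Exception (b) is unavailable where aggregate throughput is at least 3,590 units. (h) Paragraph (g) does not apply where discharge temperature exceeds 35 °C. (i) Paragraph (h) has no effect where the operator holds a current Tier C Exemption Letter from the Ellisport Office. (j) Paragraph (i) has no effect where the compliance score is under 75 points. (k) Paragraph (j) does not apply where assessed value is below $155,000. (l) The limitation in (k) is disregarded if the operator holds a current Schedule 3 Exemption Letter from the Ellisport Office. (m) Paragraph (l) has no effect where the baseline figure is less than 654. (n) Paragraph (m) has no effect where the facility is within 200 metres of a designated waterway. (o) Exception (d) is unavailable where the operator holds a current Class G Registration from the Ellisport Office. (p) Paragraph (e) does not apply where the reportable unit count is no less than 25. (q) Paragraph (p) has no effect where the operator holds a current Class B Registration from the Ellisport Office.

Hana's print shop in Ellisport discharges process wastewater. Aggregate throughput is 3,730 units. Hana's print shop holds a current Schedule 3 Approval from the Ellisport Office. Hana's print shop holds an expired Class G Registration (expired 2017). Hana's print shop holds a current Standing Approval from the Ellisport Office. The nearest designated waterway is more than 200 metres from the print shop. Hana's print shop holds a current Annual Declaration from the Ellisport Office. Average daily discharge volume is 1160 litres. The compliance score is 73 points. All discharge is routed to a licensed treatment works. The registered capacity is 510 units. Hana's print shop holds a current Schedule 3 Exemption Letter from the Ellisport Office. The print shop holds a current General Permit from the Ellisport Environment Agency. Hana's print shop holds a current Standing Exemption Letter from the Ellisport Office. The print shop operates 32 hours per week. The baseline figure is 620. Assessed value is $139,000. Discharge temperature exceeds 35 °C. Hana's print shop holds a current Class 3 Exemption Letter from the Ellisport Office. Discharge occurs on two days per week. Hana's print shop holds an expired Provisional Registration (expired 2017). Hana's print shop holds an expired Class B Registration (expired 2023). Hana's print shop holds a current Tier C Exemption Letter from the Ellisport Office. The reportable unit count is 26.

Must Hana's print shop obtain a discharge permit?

Yes — Hana's print shop must obtain a discharge permit.

Exception (a) is satisfied on its face — average daily discharge volume is 1160 litres, less than the 1240 litres limit; a current Annual Declaration is held. But: (f) operates against (a): a current Class 3 Exemption Letter is held. So (a) is unavailable.
All of (b)'s requirements are met (a current General Permit is held; discharge occurs on no more than two days per week). But applying paragraphs (g)–(n): (g) operates against (b): aggregate throughput is 3,730 units, meeting the 3,590 units threshold. (h) operates (discharge temperature exceeds 35 °C), but is overridden by (i): (i) operates against (h): a current Tier C Exemption Letter is held. (j) operates (the compliance score is 73 points, under the 75 points limit), but yields to (k): (k) operates — assessed value is $139,000, below the $155,000 limit. (l) would limit (k) — a current Schedule 3 Exemption Letter is held — but (m) sets (l) aside: (m) is triggered — the baseline figure is 620, less than the 654 limit. (n), which would lift (m), does not operate here — the print shop is more than 200 m from any designated waterway. So (b) is unavailable.
Exception (c) requires that the operator holds a current Provisional Registration from the Ellisport Office; but no current Provisional Registration is held, so (c) is unavailable.
Exception (d) fails — the facility's operating hours per week are 32, not less than 32.
Exception (e)'s conditions are all satisfied: a current Schedule 3 Approval is held; discharge is routed to a licensed treatment works; a current Standing Approval is held. But applying paragraphs (p)–(q): (p) operates against (e): the reportable unit count is 26, meeting the 25 threshold. (q), which would lift (p), is inapplicable — there is no Class B Registration in force. Exception (e) does not apply.
No exception displaces § 52.7.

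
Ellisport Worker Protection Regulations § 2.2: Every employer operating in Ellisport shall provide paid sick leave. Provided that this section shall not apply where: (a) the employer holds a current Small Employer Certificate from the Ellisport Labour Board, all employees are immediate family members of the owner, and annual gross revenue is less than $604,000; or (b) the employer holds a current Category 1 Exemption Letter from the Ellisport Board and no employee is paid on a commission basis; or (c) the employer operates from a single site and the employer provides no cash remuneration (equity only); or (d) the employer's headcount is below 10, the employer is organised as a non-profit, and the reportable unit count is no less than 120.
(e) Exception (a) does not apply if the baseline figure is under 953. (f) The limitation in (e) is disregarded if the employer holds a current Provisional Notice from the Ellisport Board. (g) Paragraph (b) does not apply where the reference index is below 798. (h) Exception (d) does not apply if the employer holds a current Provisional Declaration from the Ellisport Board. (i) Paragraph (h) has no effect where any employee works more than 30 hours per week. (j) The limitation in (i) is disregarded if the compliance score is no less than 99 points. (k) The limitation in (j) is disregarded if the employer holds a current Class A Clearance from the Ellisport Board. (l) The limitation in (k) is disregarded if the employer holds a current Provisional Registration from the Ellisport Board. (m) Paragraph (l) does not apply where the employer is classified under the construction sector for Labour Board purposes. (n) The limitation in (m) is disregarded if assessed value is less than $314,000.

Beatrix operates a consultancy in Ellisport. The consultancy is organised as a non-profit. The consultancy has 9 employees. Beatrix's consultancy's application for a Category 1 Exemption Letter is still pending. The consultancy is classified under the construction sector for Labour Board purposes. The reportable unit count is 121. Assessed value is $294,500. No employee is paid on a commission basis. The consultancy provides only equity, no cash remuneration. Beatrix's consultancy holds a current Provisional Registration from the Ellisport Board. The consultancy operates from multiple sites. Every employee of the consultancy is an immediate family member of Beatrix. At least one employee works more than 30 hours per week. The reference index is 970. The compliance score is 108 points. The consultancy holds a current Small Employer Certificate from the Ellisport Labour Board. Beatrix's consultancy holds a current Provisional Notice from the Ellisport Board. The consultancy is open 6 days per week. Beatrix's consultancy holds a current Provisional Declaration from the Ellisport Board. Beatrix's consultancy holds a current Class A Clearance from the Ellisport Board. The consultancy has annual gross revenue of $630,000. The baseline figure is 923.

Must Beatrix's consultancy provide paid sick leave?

Yes — Beatrix's consultancy must provide paid sick leave.

Exception (a) requires that annual gross revenue is less than $604,000; but annual gross revenue is $630,000, not less than $604,000, so (a) is unavailable.
Exception (b) fails — there is no Category 1 Exemption Letter in force.
Exception (c) requires that the employer operates from a single site; but the employer operates from multiple sites, so (c) is unavailable.
Exception (d)'s conditions are all satisfied: the employer's headcount is 9, below the 10 limit; the employer is a non-profit; the reportable unit count is 121, meeting the 120 threshold. Turning to paragraphs (h)–(n): (h) operates against (d): a current Provisional Declaration is held. (i) would limit (h) — at least one employee exceeds 30 hours/week — but (j) sets (i) aside: (j) operates against (i): the compliance score is 108 points, meeting the 99 points threshold. (k) is triggered (a current Class A Clearance is held), but is set aside by (l): (l) applies — a current Provisional Registration is held. (m) would limit (l) — the consultancy is classified under the construction sector — but (n) sets (m) aside: (n) operates against (m): assessed value is $294,500, less than the $314,000 limit. Exception (d) does not apply.
None of the exceptions is available; § 2.2 applies in full.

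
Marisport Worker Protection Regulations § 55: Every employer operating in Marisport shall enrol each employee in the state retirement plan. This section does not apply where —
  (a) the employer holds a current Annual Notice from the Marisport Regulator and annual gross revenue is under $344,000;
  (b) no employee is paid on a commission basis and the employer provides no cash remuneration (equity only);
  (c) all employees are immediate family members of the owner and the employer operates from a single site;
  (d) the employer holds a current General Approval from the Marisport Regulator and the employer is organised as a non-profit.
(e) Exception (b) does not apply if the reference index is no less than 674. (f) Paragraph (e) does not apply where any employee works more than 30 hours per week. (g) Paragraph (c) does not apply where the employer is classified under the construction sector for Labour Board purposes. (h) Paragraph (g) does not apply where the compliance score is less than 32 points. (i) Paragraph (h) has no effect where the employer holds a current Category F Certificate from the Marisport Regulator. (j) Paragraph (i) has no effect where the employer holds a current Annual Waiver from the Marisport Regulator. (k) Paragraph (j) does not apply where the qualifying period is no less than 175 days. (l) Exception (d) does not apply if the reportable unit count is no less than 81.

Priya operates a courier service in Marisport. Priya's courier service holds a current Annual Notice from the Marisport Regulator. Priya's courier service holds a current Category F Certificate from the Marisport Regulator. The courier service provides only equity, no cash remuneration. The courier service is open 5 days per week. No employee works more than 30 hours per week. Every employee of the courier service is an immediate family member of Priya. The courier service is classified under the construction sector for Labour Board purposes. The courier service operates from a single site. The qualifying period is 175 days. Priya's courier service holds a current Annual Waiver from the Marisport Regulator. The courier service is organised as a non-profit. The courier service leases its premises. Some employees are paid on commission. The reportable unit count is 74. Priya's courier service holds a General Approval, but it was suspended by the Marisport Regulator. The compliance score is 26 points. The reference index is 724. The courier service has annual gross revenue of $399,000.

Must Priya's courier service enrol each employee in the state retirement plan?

Yes — Priya's courier service must enrol each employee in the state retirement plan.

Exception (a) requires that annual gross revenue is under $344,000; but annual gross revenue is $399,000, not under $344,000, so (a) is unavailable.
Exception (b) requires that no employee is paid on a commission basis; but some employees are paid on commission, so (b) is unavailable.
Exception (c): every employee is an immediate family member; the employer operates from a single site — every condition holds. However, paragraphs (g)–(k) must be considered: (g) operates against (c): the courier service is classified under the construction sector. (h) applies (the compliance score is 26 points, less than the 32 points limit), but yields to (i): (i) operates against (h): a current Category F Certificate is held. (j) would limit (i) — a current Annual Waiver is held — but (k) sets (j) aside: (k) operates against (j): the qualifying period is 175 days, meeting the 175 days threshold. (c) is therefore removed.
Exception (d) fails — the General Approval is not current.
None of the exceptions is available; § 55 applies in full.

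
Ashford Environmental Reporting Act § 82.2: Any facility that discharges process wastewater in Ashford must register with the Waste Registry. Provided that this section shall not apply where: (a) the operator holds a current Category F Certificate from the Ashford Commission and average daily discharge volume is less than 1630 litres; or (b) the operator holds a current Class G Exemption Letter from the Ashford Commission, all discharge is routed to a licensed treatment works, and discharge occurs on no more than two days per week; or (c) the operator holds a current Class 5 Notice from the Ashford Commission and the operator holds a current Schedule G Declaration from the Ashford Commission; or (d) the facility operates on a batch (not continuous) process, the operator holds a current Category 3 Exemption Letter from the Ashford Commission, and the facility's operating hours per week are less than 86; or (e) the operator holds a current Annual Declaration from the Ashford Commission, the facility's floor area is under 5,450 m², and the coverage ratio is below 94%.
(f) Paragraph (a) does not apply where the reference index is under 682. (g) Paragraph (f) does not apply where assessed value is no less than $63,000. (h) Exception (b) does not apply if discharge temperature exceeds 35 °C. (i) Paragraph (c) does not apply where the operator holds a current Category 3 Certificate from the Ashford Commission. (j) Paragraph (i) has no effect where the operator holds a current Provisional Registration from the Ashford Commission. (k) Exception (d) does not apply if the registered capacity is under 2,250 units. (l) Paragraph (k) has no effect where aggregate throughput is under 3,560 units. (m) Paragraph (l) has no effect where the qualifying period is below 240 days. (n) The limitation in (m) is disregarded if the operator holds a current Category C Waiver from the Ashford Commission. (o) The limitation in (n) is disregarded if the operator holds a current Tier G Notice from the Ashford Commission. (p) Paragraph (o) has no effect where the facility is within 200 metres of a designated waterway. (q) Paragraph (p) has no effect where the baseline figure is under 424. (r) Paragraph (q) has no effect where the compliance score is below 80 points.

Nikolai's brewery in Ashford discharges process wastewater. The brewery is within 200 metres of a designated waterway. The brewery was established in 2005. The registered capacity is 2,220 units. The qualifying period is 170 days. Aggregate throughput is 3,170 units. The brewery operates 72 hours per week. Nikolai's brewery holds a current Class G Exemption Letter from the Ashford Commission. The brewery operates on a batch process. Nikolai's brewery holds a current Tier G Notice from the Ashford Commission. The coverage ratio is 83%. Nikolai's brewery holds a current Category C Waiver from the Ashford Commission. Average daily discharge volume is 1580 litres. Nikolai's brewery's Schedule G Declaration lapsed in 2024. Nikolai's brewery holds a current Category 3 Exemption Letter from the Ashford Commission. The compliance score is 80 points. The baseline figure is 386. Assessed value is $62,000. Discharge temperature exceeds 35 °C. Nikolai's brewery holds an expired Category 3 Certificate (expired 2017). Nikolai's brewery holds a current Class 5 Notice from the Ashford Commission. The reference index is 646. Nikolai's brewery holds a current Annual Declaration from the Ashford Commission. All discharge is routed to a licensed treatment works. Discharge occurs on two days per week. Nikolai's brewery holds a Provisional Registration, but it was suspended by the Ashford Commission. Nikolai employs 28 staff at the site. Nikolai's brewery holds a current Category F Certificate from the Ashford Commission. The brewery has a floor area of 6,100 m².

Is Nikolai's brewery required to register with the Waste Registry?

Yes — Nikolai's brewery must register with the Waste Registry.

Exception (a) is satisfied on its face — a current Category F Certificate is held; average daily discharge volume is 1580 litres, less than the 1630 litres limit. But applying paragraphs (f)–(g): (f) applies — the reference index is 646, under the 682 limit. (g) does not operate here (assessed value is $62,000, short of $63,000), so (f) stands. Exception (a) does not apply.
Exception (b)'s conditions are all satisfied: a current Class G Exemption Letter is held; discharge is routed to a licensed treatment works; discharge occurs on no more than two days per week. But: (h) applies — discharge temperature exceeds 35 °C. (b) is therefore removed.
Exception (c) fails — the Schedule G Declaration is not current.
Exception (d): the facility operates on a batch process; a current Category 3 Exemption Letter is held; the facility's operating hours per week are 72, less than the 86 limit — every condition holds. But applying paragraphs (k)–(r): (k) is triggered — the registered capacity is 2,220 units, under the 2,250 units limit. (l) would limit (k) — aggregate throughput is 3,170 units, under the 3,560 units limit — but (m) sets (l) aside: (m) is triggered — the qualifying period is 170 days, below the 240 days limit. (n) would limit (m) — a current Category C Waiver is held — but (o) sets (n) aside: (o) is engaged — a current Tier G Notice is held. (p) would limit (o) — the brewery is within 200 m of a designated waterway — but (q) sets (p) aside: (q) operates — the baseline figure is 386, under the 424 limit. (r), which would lift (q), is not engaged — the compliance score is 80 points, not below 80 points. So (d) is unavailable.
Exception (e) fails — the facility's floor area is 6,100 m², not under 5,450 m².
No exception applies. The general rule governs.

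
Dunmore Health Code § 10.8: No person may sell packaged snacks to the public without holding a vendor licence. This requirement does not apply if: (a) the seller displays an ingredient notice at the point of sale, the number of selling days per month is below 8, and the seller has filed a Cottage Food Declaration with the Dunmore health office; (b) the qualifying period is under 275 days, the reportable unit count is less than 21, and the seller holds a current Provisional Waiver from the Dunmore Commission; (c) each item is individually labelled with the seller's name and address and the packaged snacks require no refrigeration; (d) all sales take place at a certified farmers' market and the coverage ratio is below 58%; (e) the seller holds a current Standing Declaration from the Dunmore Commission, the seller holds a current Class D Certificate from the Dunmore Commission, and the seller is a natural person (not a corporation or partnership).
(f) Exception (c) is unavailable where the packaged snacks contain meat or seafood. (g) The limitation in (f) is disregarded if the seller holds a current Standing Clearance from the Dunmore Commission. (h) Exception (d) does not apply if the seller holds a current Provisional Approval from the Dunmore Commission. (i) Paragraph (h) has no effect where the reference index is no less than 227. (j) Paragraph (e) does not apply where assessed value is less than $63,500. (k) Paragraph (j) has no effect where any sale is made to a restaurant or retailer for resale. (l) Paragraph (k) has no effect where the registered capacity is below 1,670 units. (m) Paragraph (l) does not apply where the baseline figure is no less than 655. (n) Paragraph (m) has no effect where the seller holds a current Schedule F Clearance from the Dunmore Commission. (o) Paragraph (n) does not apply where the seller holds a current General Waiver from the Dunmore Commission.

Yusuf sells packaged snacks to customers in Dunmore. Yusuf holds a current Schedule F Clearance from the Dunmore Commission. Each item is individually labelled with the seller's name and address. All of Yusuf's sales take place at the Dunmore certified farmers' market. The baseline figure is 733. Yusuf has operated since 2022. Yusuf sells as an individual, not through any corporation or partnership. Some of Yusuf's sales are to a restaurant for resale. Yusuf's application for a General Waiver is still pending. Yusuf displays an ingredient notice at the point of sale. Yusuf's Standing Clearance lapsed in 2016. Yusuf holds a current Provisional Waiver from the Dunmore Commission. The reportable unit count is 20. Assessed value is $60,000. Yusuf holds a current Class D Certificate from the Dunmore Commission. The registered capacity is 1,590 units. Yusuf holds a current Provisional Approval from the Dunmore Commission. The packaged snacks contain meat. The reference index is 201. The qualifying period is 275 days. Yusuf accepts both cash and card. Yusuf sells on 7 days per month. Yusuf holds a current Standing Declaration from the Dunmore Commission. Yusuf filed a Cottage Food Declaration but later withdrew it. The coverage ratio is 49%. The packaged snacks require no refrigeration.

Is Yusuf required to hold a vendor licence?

Exception (a) requires that the seller has filed a Cottage Food Declaration with the Dunmore health office; but the Cottage Food Declaration was withdrawn, so (a) is unavailable.
Exception (b) fails — the qualifying period is 275 days, not under 275 days.
Exception (c)'s conditions are all satisfied: items are individually labelled; the packaged snacks are shelf-stable. But: (f) operates against (c): the packaged snacks contain meat. (g) does not operate here (there is no Standing Clearance in force), so (f) stands. (c) is therefore removed.
Exception (d): all sales are at a certified farmers' market; the coverage ratio is 49%, below the 58% limit — every condition holds. However, paragraphs (h)–(i) must be considered: (h) operates — a current Provisional Approval is held. (i), which would lift (h), is not triggered — the reference index is 201, short of 227. (d) is therefore removed.
Exception (e)'s conditions are all satisfied: a current Standing Declaration is held; a current Class D Certificate is held; the seller is a natural person. However, paragraphs (j)–(o) must be considered: (j) operates against (e): assessed value is $60,000, less than the $63,500 limit. (k) would limit (j) — some sales are to a restaurant for resale — but (l) sets (k) aside: (l) operates against (k): the registered capacity is 1,590 units, below the 1,670 units limit. (m) operates (the baseline figure is 733, meeting the 655 threshold), but is itself disapplied by (n): (n) operates against (m): a current Schedule F Clearance is held. (o), which would lift (n), is inapplicable — the General Waiver is not current. So (e) is unavailable.
None of the exceptions is available; § 10.8 applies in full.

Yes — Yusuf must hold a vendor licence.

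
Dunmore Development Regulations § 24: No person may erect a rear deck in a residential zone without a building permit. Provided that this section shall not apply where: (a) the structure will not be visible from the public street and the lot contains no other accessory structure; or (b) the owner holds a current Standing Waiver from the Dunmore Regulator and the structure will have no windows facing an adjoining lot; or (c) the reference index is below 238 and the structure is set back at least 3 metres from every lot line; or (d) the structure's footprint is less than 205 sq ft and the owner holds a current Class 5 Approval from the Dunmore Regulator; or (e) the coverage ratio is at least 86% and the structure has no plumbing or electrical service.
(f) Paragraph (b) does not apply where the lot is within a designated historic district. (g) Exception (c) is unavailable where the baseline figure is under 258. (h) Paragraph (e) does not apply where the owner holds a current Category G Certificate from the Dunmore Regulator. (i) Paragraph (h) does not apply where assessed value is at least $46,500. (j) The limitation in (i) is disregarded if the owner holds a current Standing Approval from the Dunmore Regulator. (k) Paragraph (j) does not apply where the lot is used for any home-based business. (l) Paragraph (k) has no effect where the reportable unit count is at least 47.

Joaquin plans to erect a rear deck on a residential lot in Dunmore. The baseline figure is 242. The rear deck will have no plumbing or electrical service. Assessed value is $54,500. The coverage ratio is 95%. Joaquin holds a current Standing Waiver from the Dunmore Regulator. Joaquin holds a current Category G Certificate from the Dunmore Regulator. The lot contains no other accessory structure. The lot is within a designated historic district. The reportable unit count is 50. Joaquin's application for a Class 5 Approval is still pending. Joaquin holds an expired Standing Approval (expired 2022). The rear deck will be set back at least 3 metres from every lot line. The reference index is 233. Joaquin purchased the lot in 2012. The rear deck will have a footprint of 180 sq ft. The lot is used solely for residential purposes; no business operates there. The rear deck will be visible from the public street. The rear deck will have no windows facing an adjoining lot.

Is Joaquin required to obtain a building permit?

Exception (a) fails — the structure will be visible from the street.
Exception (b)'s conditions are all satisfied: a current Standing Waiver is held; no windows face an adjoining lot. But applying paragraph (f): (f) is triggered — the lot is in a historic district. So (b) is unavailable.
Exception (c)'s conditions are all satisfied: the reference index is 233, below the 238 limit; the setback is at least 3 m on every side. However, paragraph (g) must be considered: (g) operates — the baseline figure is 242, under the 258 limit. So (c) is unavailable.
Exception (d) does not apply: no current Class 5 Approval is held.
Exception (e) is satisfied on its face — the coverage ratio is 95%, meeting the 86% threshold; there is no plumbing or electrical service. Applying paragraphs (h)–(l): (h) operates (a current Category G Certificate is held), but is overridden by (i): (i) is triggered — assessed value is $54,500, meeting the $46,500 threshold. (j) is not engaged (there is no Standing Approval in force), so (i) stands. So (e) applies.

No — exception (e) applies; Joaquin does not need a building permit.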